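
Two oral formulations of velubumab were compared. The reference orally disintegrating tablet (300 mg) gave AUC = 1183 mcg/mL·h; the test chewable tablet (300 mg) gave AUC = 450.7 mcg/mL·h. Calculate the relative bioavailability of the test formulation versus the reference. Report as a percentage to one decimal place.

F_rel = (AUC_test/D_test) / (AUC_ref/D_ref)
      = (450.7/300) / (1183/300)
      = 1.50233 / 3.94333 = 0.3810 = 38.10%

F_rel = 38.1%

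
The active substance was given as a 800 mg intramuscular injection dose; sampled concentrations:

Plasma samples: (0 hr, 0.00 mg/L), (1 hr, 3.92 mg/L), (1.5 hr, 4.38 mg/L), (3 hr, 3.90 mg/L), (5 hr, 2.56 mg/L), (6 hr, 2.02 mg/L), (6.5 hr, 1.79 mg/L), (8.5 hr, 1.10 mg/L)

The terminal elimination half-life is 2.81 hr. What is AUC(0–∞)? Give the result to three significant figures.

Trapezoidal AUC_0→8.5:
  [0→1]: (0.00+3.92)/2 × 1 = 1.96
  [1→1.5]: (3.92+4.38)/2 × 0.5 = 2.075
  [1.5→3]: (4.38+3.90)/2 × 1.5 = 6.21
  [3→5]: (3.90+2.56)/2 × 2 = 6.46
  [5→6]: (2.56+2.02)/2 × 1 = 2.29
  [6→6.5]: (2.02+1.79)/2 × 0.5 = 0.9525
  [6.5→8.5]: (1.79+1.10)/2 × 2 = 2.89
  Sum = 22.8375 mg/L·hr
k_e = ln2 / t½ = 0.693147 / 2.81 = 0.2467 hr^-1
Extrapolated tail: C_last / k_e = 1.10 / 0.2467 = 4.459
AUC_0→∞ = 22.8375 + 4.459 = 27.2965 mg/L·hr

AUC = 27.3 mg/L·hr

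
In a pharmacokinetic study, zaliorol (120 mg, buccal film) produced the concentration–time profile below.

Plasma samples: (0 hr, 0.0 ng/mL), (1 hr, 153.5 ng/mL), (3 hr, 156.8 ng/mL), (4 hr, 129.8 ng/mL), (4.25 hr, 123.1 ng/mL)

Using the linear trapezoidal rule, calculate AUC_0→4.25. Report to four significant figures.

AUC = 562.0 ng/mL·hr

Trapezoidal AUC_0→4.25:
  [0→1]: (0.0+153.5)/2 × 1 = 76.75
  [1→3]: (153.5+156.8)/2 × 2 = 310.3
  [3→4]: (156.8+129.8)/2 × 1 = 143.3
  [4→4.25]: (129.8+123.1)/2 × 0.25 = 31.6125
  Sum = 561.9625 ng/mL·hr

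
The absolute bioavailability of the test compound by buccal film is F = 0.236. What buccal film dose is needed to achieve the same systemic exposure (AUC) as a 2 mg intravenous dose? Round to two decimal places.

For equal systemic exposure: F × D_ev = D_iv
D_ev = D_iv / F = 2 / 0.236 = 8.47458 mg

D_buccal = 8.47 mg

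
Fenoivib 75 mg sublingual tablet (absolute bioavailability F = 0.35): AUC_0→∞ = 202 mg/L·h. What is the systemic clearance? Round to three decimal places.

CL = F × Dose / AUC_0→∞
   = 0.35 × 75 / 202 = 0.12995 L/h

CL = 0.130 L/h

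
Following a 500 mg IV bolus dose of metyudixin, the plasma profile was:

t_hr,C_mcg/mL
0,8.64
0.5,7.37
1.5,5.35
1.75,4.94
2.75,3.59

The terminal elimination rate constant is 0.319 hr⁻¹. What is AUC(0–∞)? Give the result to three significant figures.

AUC = 27.2 mcg/mL·hr

Trapezoidal AUC_0→2.75:
  [0→0.5]: (8.64+7.37)/2 × 0.5 = 4.0025
  [0.5→1.5]: (7.37+5.35)/2 × 1 = 6.36
  [1.5→1.75]: (5.35+4.94)/2 × 0.25 = 1.28625
  [1.75→2.75]: (4.94+3.59)/2 × 1 = 4.265
  Sum = 15.91375 mcg/mL·hr
Extrapolated tail: C_last / k_e = 3.59 / 0.319 = 11.254
AUC_0→∞ = 15.91375 + 11.254 = 27.16775 mcg/mL·hr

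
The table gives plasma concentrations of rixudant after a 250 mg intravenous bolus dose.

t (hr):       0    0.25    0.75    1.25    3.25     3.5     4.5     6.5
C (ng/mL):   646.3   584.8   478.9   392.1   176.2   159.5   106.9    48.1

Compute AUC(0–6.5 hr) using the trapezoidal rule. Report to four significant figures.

Trapezoidal AUC_0→6.5:
  [0→0.25]: (646.3+584.8)/2 × 0.25 = 153.8875
  [0.25→0.75]: (584.8+478.9)/2 × 0.5 = 265.925
  [0.75→1.25]: (478.9+392.1)/2 × 0.5 = 217.75
  [1.25→3.25]: (392.1+176.2)/2 × 2 = 568.3
  [3.25→3.5]: (176.2+159.5)/2 × 0.25 = 41.9625
  [3.5→4.5]: (159.5+106.9)/2 × 1 = 133.2
  [4.5→6.5]: (106.9+48.1)/2 × 2 = 155.0
  Sum = 1536.025 ng/mL·hr

AUC = 1536 ng/mL·hr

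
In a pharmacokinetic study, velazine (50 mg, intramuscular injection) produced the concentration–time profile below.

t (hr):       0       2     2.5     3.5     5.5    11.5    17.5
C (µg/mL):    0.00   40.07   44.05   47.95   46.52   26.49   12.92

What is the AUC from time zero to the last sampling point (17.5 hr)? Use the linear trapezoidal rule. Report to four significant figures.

Trapezoidal AUC_0→17.5:
  [0→2]: (0.00+40.07)/2 × 2 = 40.07
  [2→2.5]: (40.07+44.05)/2 × 0.5 = 21.03
  [2.5→3.5]: (44.05+47.95)/2 × 1 = 46.0
  [3.5→5.5]: (47.95+46.52)/2 × 2 = 94.47
  [5.5→11.5]: (46.52+26.49)/2 × 6 = 219.03
  [11.5→17.5]: (26.49+12.92)/2 × 6 = 118.23
  Sum = 538.83 µg/mL·hr

AUC = 538.8 µg/mL·hr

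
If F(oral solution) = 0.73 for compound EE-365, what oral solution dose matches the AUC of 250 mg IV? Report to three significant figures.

For equal systemic exposure: F × D_ev = D_iv
D_ev = D_iv / F = 250 / 0.73 = 342.466 mg

D_oral = 342 mg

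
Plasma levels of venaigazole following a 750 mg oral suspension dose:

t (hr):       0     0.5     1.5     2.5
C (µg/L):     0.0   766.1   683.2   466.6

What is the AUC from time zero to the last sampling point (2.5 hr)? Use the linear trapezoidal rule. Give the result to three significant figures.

AUC = 1490 µg/L·hr

Trapezoidal AUC_0→2.5:
  [0→0.5]: (0.0+766.1)/2 × 0.5 = 191.525
  [0.5→1.5]: (766.1+683.2)/2 × 1 = 724.65
  [1.5→2.5]: (683.2+466.6)/2 × 1 = 574.9
  Sum = 1491.075 µg/L·hr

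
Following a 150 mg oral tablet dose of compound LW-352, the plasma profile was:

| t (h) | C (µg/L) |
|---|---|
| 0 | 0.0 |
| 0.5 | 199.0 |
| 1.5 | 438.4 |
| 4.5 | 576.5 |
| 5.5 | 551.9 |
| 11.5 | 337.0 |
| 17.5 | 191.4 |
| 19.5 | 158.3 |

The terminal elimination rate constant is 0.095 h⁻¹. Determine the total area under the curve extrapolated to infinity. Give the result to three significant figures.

Trapezoidal AUC_0→19.5:
  [0→0.5]: (0.0+199.0)/2 × 0.5 = 49.75
  [0.5→1.5]: (199.0+438.4)/2 × 1 = 318.7
  [1.5→4.5]: (438.4+576.5)/2 × 3 = 1522.35
  [4.5→5.5]: (576.5+551.9)/2 × 1 = 564.2
  [5.5→11.5]: (551.9+337.0)/2 × 6 = 2666.7
  [11.5→17.5]: (337.0+191.4)/2 × 6 = 1585.2
  [17.5→19.5]: (191.4+158.3)/2 × 2 = 349.7
  Sum = 7056.6 µg/L·h
Extrapolated tail: C_last / k_e = 158.3 / 0.095 = 1666.316
AUC_0→∞ = 7056.6 + 1666.316 = 8722.916 µg/L·h

AUC = 8720 µg/L·h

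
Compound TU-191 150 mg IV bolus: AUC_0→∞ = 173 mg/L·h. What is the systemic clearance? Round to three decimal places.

CL = Dose_iv / AUC_0→∞
   = 150 / 173 = 0.867052 L/h

CL = 0.867 L/h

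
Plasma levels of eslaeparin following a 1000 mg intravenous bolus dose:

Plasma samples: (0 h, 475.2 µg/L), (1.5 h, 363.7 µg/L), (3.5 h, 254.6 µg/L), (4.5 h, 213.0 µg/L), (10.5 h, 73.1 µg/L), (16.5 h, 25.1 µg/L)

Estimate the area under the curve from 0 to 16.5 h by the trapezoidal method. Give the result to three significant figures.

AUC = 2630 µg/L·h

Trapezoidal AUC_0→16.5:
  [0→1.5]: (475.2+363.7)/2 × 1.5 = 629.175
  [1.5→3.5]: (363.7+254.6)/2 × 2 = 618.3
  [3.5→4.5]: (254.6+213.0)/2 × 1 = 233.8
  [4.5→10.5]: (213.0+73.1)/2 × 6 = 858.3
  [10.5→16.5]: (73.1+25.1)/2 × 6 = 294.6
  Sum = 2634.175 µg/L·h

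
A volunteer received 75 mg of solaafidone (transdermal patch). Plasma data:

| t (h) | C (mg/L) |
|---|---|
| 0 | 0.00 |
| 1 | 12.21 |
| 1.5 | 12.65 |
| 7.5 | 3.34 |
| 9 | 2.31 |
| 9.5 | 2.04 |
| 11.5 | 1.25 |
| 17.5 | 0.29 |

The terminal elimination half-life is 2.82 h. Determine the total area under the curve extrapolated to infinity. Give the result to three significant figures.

AUC = 74.7 mg/L·h

Trapezoidal AUC_0→17.5:
  [0→1]: (0.00+12.21)/2 × 1 = 6.105
  [1→1.5]: (12.21+12.65)/2 × 0.5 = 6.215
  [1.5→7.5]: (12.65+3.34)/2 × 6 = 47.97
  [7.5→9]: (3.34+2.31)/2 × 1.5 = 4.2375
  [9→9.5]: (2.31+2.04)/2 × 0.5 = 1.0875
  [9.5→11.5]: (2.04+1.25)/2 × 2 = 3.29
  [11.5→17.5]: (1.25+0.29)/2 × 6 = 4.62
  Sum = 73.525 mg/L·h
k_e = ln2 / t½ = 0.693147 / 2.82 = 0.2458 h^-1
Extrapolated tail: C_last / k_e = 0.29 / 0.2458 = 1.180
AUC_0→∞ = 73.525 + 1.180 = 74.705 mg/L·h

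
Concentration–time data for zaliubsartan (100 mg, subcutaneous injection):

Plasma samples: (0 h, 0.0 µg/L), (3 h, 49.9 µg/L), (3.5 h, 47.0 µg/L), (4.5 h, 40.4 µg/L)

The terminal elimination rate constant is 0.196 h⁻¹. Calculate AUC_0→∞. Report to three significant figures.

AUC = 349 µg/L·h

Trapezoidal AUC_0→4.5:
  [0→3]: (0.0+49.9)/2 × 3 = 74.85
  [3→3.5]: (49.9+47.0)/2 × 0.5 = 24.225
  [3.5→4.5]: (47.0+40.4)/2 × 1 = 43.7
  Sum = 142.775 µg/L·h
Extrapolated tail: C_last / k_e = 40.4 / 0.196 = 206.122
AUC_0→∞ = 142.775 + 206.122 = 348.897 µg/L·h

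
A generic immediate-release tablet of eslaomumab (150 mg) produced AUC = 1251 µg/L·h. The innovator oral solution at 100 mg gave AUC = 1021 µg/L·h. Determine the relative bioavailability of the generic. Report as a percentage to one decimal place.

F_rel = (AUC_test/D_test) / (AUC_ref/D_ref)
      = (1251/150) / (1021/100)
      = 8.34 / 10.21 = 0.8168 = 81.68%

F_rel = 81.7%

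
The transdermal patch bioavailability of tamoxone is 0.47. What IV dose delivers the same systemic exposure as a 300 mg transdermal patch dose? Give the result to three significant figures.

Systemic exposure from an extravascular dose = F × D_ev, so the equivalent IV dose is F × D_ev.
D_iv = F × D_ev = 0.47 × 300 = 141 mg

D_iv = 141 mg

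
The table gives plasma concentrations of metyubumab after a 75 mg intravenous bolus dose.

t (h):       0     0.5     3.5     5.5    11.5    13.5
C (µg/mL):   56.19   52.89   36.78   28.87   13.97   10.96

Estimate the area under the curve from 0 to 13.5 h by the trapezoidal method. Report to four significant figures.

Trapezoidal AUC_0→13.5:
  [0→0.5]: (56.19+52.89)/2 × 0.5 = 27.27
  [0.5→3.5]: (52.89+36.78)/2 × 3 = 134.505
  [3.5→5.5]: (36.78+28.87)/2 × 2 = 65.65
  [5.5→11.5]: (28.87+13.97)/2 × 6 = 128.52
  [11.5→13.5]: (13.97+10.96)/2 × 2 = 24.93
  Sum = 380.875 µg/mL·h

AUC = 380.9 µg/mL·h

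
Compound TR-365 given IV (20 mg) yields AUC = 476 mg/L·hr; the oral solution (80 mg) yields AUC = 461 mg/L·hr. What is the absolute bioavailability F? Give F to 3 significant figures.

F = 0.242

F = (AUC_ev / D_ev) / (AUC_iv / D_iv)
  = (461/80) / (476/20)
  = 5.7625 / 23.8 = 0.2421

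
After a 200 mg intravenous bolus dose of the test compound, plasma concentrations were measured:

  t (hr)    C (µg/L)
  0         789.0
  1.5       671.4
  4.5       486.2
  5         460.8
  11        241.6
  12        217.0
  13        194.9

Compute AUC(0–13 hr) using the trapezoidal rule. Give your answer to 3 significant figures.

AUC = 5610 µg/L·hr

Trapezoidal AUC_0→13:
  [0→1.5]: (789.0+671.4)/2 × 1.5 = 1095.3
  [1.5→4.5]: (671.4+486.2)/2 × 3 = 1736.4
  [4.5→5]: (486.2+460.8)/2 × 0.5 = 236.75
  [5→11]: (460.8+241.6)/2 × 6 = 2107.2
  [11→12]: (241.6+217.0)/2 × 1 = 229.3
  [12→13]: (217.0+194.9)/2 × 1 = 205.95
  Sum = 5610.9 µg/L·hr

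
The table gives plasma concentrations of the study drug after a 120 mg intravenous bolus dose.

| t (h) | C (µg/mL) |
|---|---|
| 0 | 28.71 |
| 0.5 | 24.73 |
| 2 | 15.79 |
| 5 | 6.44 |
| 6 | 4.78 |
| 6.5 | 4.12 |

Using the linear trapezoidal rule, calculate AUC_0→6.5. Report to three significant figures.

Trapezoidal AUC_0→6.5:
  [0→0.5]: (28.71+24.73)/2 × 0.5 = 13.36
  [0.5→2]: (24.73+15.79)/2 × 1.5 = 30.39
  [2→5]: (15.79+6.44)/2 × 3 = 33.345
  [5→6]: (6.44+4.78)/2 × 1 = 5.61
  [6→6.5]: (4.78+4.12)/2 × 0.5 = 2.225
  Sum = 84.93 µg/mL·h

AUC = 84.9 µg/mL·h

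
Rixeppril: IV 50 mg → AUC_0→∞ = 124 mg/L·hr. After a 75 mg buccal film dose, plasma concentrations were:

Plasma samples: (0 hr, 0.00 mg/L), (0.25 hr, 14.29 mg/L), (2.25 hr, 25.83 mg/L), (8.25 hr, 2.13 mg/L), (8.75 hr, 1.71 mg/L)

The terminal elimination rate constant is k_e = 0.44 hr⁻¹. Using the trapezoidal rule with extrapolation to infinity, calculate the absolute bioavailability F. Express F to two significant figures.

F = 0.70

Trapezoidal AUC_0→8.75 (buccal film):
  [0→0.25]: (0.00+14.29)/2 × 0.25 = 1.78625
  [0.25→2.25]: (14.29+25.83)/2 × 2 = 40.12
  [2.25→8.25]: (25.83+2.13)/2 × 6 = 83.88
  [8.25→8.75]: (2.13+1.71)/2 × 0.5 = 0.96
  Sum = 126.74625 mg/L·hr
Tail: C_last/k_e = 1.71/0.44 = 3.886
AUC_0→∞ (buccal film) = 126.74625 + 3.886 = 130.63225 mg/L·hr
F = (AUC_ev/D_ev)/(AUC_iv/D_iv) = (130.63225/75)/(124/50) = 1.74176/2.48 = 0.7023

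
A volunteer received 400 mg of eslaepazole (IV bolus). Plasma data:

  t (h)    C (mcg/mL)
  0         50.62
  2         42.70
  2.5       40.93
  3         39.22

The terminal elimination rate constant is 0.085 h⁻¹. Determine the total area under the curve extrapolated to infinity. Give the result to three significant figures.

AUC = 596 mcg/mL·h

Trapezoidal AUC_0→3:
  [0→2]: (50.62+42.70)/2 × 2 = 93.32
  [2→2.5]: (42.70+40.93)/2 × 0.5 = 20.9075
  [2.5→3]: (40.93+39.22)/2 × 0.5 = 20.0375
  Sum = 134.265 mcg/mL·h
Extrapolated tail: C_last / k_e = 39.22 / 0.085 = 461.412
AUC_0→∞ = 134.265 + 461.412 = 595.677 mcg/mL·h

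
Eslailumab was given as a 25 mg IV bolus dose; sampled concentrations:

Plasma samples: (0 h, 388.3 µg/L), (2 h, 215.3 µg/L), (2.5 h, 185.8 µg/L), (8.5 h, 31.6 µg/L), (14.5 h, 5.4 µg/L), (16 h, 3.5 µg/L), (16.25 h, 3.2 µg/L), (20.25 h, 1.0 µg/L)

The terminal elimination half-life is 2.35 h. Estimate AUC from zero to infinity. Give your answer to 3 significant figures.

AUC = 1490 µg/L·h

Trapezoidal AUC_0→20.25:
  [0→2]: (388.3+215.3)/2 × 2 = 603.6
  [2→2.5]: (215.3+185.8)/2 × 0.5 = 100.275
  [2.5→8.5]: (185.8+31.6)/2 × 6 = 652.2
  [8.5→14.5]: (31.6+5.4)/2 × 6 = 111.0
  [14.5→16]: (5.4+3.5)/2 × 1.5 = 6.675
  [16→16.25]: (3.5+3.2)/2 × 0.25 = 0.8375
  [16.25→20.25]: (3.2+1.0)/2 × 4 = 8.4
  Sum = 1482.9875 µg/L·h
k_e = ln2 / t½ = 0.693147 / 2.35 = 0.2950 h^-1
Extrapolated tail: C_last / k_e = 1.0 / 0.295 = 3.390
AUC_0→∞ = 1482.9875 + 3.390 = 1486.3775 µg/L·h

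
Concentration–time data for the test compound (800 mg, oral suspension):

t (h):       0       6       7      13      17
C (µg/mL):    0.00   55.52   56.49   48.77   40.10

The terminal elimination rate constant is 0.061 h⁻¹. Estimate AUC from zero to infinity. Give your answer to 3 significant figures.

AUC = 1370 µg/mL·h

Trapezoidal AUC_0→17:
  [0→6]: (0.00+55.52)/2 × 6 = 166.56
  [6→7]: (55.52+56.49)/2 × 1 = 56.005
  [7→13]: (56.49+48.77)/2 × 6 = 315.78
  [13→17]: (48.77+40.10)/2 × 4 = 177.74
  Sum = 716.085 µg/mL·h
Extrapolated tail: C_last / k_e = 40.10 / 0.061 = 657.377
AUC_0→∞ = 716.085 + 657.377 = 1373.462 µg/mL·h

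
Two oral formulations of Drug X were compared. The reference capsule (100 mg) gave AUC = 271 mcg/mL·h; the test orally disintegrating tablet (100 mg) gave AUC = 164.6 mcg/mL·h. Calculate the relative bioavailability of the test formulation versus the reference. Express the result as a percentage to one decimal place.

F_rel = 60.7%

F_rel = (AUC_test/D_test) / (AUC_ref/D_ref)
      = (164.6/100) / (271/100)
      = 1.646 / 2.71 = 0.6074 = 60.74%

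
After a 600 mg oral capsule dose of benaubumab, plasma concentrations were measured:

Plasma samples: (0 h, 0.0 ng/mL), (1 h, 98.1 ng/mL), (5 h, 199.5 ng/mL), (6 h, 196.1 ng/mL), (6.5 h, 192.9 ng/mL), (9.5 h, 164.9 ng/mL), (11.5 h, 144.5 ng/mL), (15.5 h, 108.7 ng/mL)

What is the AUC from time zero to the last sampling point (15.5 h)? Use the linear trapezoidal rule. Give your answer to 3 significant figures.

AUC = 2290 ng/mL·h

Trapezoidal AUC_0→15.5:
  [0→1]: (0.0+98.1)/2 × 1 = 49.05
  [1→5]: (98.1+199.5)/2 × 4 = 595.2
  [5→6]: (199.5+196.1)/2 × 1 = 197.8
  [6→6.5]: (196.1+192.9)/2 × 0.5 = 97.25
  [6.5→9.5]: (192.9+164.9)/2 × 3 = 536.7
  [9.5→11.5]: (164.9+144.5)/2 × 2 = 309.4
  [11.5→15.5]: (144.5+108.7)/2 × 4 = 506.4
  Sum = 2291.8 ng/mL·h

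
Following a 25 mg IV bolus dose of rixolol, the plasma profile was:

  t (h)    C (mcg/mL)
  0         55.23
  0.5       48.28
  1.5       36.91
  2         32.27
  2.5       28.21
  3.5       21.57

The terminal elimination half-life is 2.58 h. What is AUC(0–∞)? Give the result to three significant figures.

Trapezoidal AUC_0→3.5:
  [0→0.5]: (55.23+48.28)/2 × 0.5 = 25.8775
  [0.5→1.5]: (48.28+36.91)/2 × 1 = 42.595
  [1.5→2]: (36.91+32.27)/2 × 0.5 = 17.295
  [2→2.5]: (32.27+28.21)/2 × 0.5 = 15.12
  [2.5→3.5]: (28.21+21.57)/2 × 1 = 24.89
  Sum = 125.7775 mcg/mL·h
k_e = ln2 / t½ = 0.693147 / 2.58 = 0.2687 h^-1
Extrapolated tail: C_last / k_e = 21.57 / 0.2687 = 80.275
AUC_0→∞ = 125.7775 + 80.275 = 206.0525 mcg/mL·h

AUC = 206 mcg/mL·h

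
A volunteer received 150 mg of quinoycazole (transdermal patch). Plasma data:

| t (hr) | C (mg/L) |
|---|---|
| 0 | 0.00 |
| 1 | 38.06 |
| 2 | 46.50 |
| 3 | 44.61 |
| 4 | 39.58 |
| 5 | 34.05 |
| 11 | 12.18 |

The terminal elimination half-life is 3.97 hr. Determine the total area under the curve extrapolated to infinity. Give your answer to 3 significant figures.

AUC = 394 mg/L·hr

Trapezoidal AUC_0→11:
  [0→1]: (0.00+38.06)/2 × 1 = 19.03
  [1→2]: (38.06+46.50)/2 × 1 = 42.28
  [2→3]: (46.50+44.61)/2 × 1 = 45.555
  [3→4]: (44.61+39.58)/2 × 1 = 42.095
  [4→5]: (39.58+34.05)/2 × 1 = 36.815
  [5→11]: (34.05+12.18)/2 × 6 = 138.69
  Sum = 324.465 mg/L·hr
k_e = ln2 / t½ = 0.693147 / 3.97 = 0.1746 hr^-1
Extrapolated tail: C_last / k_e = 12.18 / 0.1746 = 69.759
AUC_0→∞ = 324.465 + 69.759 = 394.224 mg/L·hr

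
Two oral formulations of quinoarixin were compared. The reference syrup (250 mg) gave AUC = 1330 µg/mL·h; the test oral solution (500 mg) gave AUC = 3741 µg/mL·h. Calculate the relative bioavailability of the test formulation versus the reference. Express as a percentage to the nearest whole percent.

F_rel = (AUC_test/D_test) / (AUC_ref/D_ref)
      = (3741/500) / (1330/250)
      = 7.482 / 5.32 = 1.4064 = 140.64%

F_rel = 141%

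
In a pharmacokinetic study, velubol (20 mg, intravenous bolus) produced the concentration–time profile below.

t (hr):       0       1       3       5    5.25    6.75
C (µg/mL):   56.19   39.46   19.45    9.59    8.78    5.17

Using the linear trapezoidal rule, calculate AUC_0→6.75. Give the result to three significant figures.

AUC = 149 µg/mL·hr

Trapezoidal AUC_0→6.75:
  [0→1]: (56.19+39.46)/2 × 1 = 47.825
  [1→3]: (39.46+19.45)/2 × 2 = 58.91
  [3→5]: (19.45+9.59)/2 × 2 = 29.04
  [5→5.25]: (9.59+8.78)/2 × 0.25 = 2.29625
  [5.25→6.75]: (8.78+5.17)/2 × 1.5 = 10.4625
  Sum = 148.53375 µg/mL·hr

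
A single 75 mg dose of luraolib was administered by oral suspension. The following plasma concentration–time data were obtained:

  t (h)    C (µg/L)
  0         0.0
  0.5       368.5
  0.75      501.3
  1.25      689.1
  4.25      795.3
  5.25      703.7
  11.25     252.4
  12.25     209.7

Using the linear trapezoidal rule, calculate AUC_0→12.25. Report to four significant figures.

Trapezoidal AUC_0→12.25:
  [0→0.5]: (0.0+368.5)/2 × 0.5 = 92.125
  [0.5→0.75]: (368.5+501.3)/2 × 0.25 = 108.725
  [0.75→1.25]: (501.3+689.1)/2 × 0.5 = 297.6
  [1.25→4.25]: (689.1+795.3)/2 × 3 = 2226.6
  [4.25→5.25]: (795.3+703.7)/2 × 1 = 749.5
  [5.25→11.25]: (703.7+252.4)/2 × 6 = 2868.3
  [11.25→12.25]: (252.4+209.7)/2 × 1 = 231.05
  Sum = 6573.9 µg/L·h

AUC = 6574 µg/L·h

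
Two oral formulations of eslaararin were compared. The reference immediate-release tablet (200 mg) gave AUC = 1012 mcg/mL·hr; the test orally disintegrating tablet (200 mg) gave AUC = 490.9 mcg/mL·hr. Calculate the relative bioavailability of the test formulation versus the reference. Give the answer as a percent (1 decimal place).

F_rel = (AUC_test/D_test) / (AUC_ref/D_ref)
      = (490.9/200) / (1012/200)
      = 2.4545 / 5.06 = 0.4851 = 48.51%

F_rel = 48.5%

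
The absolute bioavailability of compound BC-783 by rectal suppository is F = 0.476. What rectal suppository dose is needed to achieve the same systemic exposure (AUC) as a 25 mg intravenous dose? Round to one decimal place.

For equal systemic exposure: F × D_ev = D_iv
D_ev = D_iv / F = 25 / 0.476 = 52.521 mg

D_rectal = 52.5 mg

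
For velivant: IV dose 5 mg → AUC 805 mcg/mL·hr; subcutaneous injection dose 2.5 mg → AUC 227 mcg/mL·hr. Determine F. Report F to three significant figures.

F = 0.564

F = (AUC_ev / D_ev) / (AUC_iv / D_iv)
  = (227/2.5) / (805/5)
  = 90.8 / 161 = 0.5640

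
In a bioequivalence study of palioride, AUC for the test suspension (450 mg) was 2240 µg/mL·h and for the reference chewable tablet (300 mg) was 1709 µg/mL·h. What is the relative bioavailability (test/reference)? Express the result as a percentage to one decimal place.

F_rel = 87.4%

F_rel = (AUC_test/D_test) / (AUC_ref/D_ref)
      = (2240/450) / (1709/300)
      = 4.97778 / 5.69667 = 0.8738 = 87.38%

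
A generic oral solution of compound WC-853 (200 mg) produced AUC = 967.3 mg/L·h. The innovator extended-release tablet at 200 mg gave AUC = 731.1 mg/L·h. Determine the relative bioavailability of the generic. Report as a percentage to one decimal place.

F_rel = (AUC_test/D_test) / (AUC_ref/D_ref)
      = (967.3/200) / (731.1/200)
      = 4.8365 / 3.6555 = 1.3231 = 132.31%

F_rel = 132.3%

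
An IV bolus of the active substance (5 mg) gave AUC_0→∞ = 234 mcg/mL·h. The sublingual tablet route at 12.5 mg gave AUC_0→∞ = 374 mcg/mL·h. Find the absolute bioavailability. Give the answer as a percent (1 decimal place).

F = 63.9%

F = (AUC_ev / D_ev) / (AUC_iv / D_iv)
  = (374/12.5) / (234/5)
  = 29.92 / 46.8 = 0.6393
  = 63.93%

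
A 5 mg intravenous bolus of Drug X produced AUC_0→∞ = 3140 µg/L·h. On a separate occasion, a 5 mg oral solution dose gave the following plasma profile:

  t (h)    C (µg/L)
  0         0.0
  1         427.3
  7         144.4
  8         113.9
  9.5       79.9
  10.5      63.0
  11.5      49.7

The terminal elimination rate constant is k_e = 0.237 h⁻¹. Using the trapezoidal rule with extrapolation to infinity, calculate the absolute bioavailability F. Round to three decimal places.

F = 0.809

Trapezoidal AUC_0→11.5 (oral solution):
  [0→1]: (0.0+427.3)/2 × 1 = 213.65
  [1→7]: (427.3+144.4)/2 × 6 = 1715.1
  [7→8]: (144.4+113.9)/2 × 1 = 129.15
  [8→9.5]: (113.9+79.9)/2 × 1.5 = 145.35
  [9.5→10.5]: (79.9+63.0)/2 × 1 = 71.45
  [10.5→11.5]: (63.0+49.7)/2 × 1 = 56.35
  Sum = 2331.05 µg/L·h
Tail: C_last/k_e = 49.7/0.237 = 209.705
AUC_0→∞ (oral solution) = 2331.05 + 209.705 = 2540.755 µg/L·h
F = (AUC_ev/D_ev)/(AUC_iv/D_iv) = (2540.755/5)/(3140/5) = 508.151/628 = 0.8092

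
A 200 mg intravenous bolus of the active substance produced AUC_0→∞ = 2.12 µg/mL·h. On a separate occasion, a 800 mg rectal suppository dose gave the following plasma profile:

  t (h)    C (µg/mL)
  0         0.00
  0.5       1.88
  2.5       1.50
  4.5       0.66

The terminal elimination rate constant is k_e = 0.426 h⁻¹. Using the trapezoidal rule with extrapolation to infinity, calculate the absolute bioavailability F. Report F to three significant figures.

Trapezoidal AUC_0→4.5 (rectal suppository):
  [0→0.5]: (0.00+1.88)/2 × 0.5 = 0.47
  [0.5→2.5]: (1.88+1.50)/2 × 2 = 3.38
  [2.5→4.5]: (1.50+0.66)/2 × 2 = 2.16
  Sum = 6.01 µg/mL·h
Tail: C_last/k_e = 0.66/0.426 = 1.549
AUC_0→∞ (rectal suppository) = 6.01 + 1.549 = 7.559 µg/mL·h
F = (AUC_ev/D_ev)/(AUC_iv/D_iv) = (7.559/800)/(2.12/200) = 0.00944875/0.0106 = 0.8914

F = 0.891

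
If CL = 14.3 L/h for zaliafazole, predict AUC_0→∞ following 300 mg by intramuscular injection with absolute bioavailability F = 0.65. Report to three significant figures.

AUC = 13.6 mg/L·h

AUC_0→∞ = F × Dose / CL
        = 0.65 × 300 / 14.3 = 13.6364 mg/L·h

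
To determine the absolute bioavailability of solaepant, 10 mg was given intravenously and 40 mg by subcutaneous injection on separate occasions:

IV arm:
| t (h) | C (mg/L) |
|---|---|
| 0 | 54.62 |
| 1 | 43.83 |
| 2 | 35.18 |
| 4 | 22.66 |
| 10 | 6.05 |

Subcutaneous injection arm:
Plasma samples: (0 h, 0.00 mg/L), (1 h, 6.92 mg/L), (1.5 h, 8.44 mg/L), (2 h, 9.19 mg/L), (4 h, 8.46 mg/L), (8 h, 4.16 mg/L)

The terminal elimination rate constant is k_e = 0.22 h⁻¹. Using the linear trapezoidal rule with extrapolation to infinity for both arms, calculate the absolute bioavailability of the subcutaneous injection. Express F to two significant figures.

F = 0.071

Trapezoidal AUC_0→10 (IV):
  [0→1]: (54.62+43.83)/2 × 1 = 49.225
  [1→2]: (43.83+35.18)/2 × 1 = 39.505
  [2→4]: (35.18+22.66)/2 × 2 = 57.84
  [4→10]: (22.66+6.05)/2 × 6 = 86.13
  Sum = 232.7 mg/L·h
IV tail: 6.05/0.22 = 27.500; AUC_iv,0→∞ = 232.7 + 27.500 = 260.2 mg/L·h
Trapezoidal AUC_0→8 (subcutaneous injection):
  [0→1]: (0.00+6.92)/2 × 1 = 3.46
  [1→1.5]: (6.92+8.44)/2 × 0.5 = 3.84
  [1.5→2]: (8.44+9.19)/2 × 0.5 = 4.4075
  [2→4]: (9.19+8.46)/2 × 2 = 17.65
  [4→8]: (8.46+4.16)/2 × 4 = 25.24
  Sum = 54.5975 mg/L·h
subcutaneous injection tail: 4.16/0.22 = 18.909; AUC_ev,0→∞ = 54.5975 + 18.909 = 73.5065 mg/L·h
F = (AUC_ev/D_ev)/(AUC_iv/D_iv) = (73.5065/40)/(260.2/10) = 1.8376625/26.02 = 0.0706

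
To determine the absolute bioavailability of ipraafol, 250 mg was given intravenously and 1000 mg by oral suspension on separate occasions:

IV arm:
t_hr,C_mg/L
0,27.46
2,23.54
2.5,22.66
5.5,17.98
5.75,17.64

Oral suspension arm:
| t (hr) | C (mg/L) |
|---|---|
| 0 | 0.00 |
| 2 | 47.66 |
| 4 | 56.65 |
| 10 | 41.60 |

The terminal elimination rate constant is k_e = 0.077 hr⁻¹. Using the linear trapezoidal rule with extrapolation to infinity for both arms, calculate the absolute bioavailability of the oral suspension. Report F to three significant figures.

Trapezoidal AUC_0→5.75 (IV):
  [0→2]: (27.46+23.54)/2 × 2 = 51.0
  [2→2.5]: (23.54+22.66)/2 × 0.5 = 11.55
  [2.5→5.5]: (22.66+17.98)/2 × 3 = 60.96
  [5.5→5.75]: (17.98+17.64)/2 × 0.25 = 4.4525
  Sum = 127.9625 mg/L·hr
IV tail: 17.64/0.077 = 229.091; AUC_iv,0→∞ = 127.9625 + 229.091 = 357.0535 mg/L·hr
Trapezoidal AUC_0→10 (oral suspension):
  [0→2]: (0.00+47.66)/2 × 2 = 47.66
  [2→4]: (47.66+56.65)/2 × 2 = 104.31
  [4→10]: (56.65+41.60)/2 × 6 = 294.75
  Sum = 446.72 mg/L·hr
oral suspension tail: 41.60/0.077 = 540.260; AUC_ev,0→∞ = 446.72 + 540.260 = 986.98 mg/L·hr
F = (AUC_ev/D_ev)/(AUC_iv/D_iv) = (986.98/1000)/(357.0535/250) = 0.98698/1.428214 = 0.6911

F = 0.691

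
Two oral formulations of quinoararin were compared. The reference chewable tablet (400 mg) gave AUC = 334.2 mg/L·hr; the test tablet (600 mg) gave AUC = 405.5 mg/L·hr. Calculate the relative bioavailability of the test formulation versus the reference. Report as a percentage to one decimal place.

F_rel = (AUC_test/D_test) / (AUC_ref/D_ref)
      = (405.5/600) / (334.2/400)
      = 0.675833 / 0.8355 = 0.8089 = 80.89%

F_rel = 80.9%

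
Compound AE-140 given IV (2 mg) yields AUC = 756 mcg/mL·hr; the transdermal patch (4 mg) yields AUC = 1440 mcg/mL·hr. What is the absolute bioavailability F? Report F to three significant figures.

F = 0.952

F = (AUC_ev / D_ev) / (AUC_iv / D_iv)
  = (1440/4) / (756/2)
  = 360 / 378 = 0.9524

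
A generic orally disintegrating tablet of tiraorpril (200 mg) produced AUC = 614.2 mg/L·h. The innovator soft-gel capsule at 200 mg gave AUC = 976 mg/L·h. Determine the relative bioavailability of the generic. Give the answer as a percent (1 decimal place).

F_rel = 62.9%

F_rel = (AUC_test/D_test) / (AUC_ref/D_ref)
      = (614.2/200) / (976/200)
      = 3.071 / 4.88 = 0.6293 = 62.93%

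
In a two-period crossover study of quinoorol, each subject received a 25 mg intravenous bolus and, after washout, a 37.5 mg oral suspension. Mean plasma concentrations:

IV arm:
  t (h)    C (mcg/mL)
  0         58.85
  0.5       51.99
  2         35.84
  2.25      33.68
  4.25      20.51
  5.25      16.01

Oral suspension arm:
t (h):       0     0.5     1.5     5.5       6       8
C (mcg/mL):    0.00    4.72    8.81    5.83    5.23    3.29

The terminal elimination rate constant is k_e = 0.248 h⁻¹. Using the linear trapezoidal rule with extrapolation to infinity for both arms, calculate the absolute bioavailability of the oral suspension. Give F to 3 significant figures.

F = 0.172

Trapezoidal AUC_0→5.25 (IV):
  [0→0.5]: (58.85+51.99)/2 × 0.5 = 27.71
  [0.5→2]: (51.99+35.84)/2 × 1.5 = 65.8725
  [2→2.25]: (35.84+33.68)/2 × 0.25 = 8.69
  [2.25→4.25]: (33.68+20.51)/2 × 2 = 54.19
  [4.25→5.25]: (20.51+16.01)/2 × 1 = 18.26
  Sum = 174.7225 mcg/mL·h
IV tail: 16.01/0.248 = 64.556; AUC_iv,0→∞ = 174.7225 + 64.556 = 239.2785 mcg/mL·h
Trapezoidal AUC_0→8 (oral suspension):
  [0→0.5]: (0.00+4.72)/2 × 0.5 = 1.18
  [0.5→1.5]: (4.72+8.81)/2 × 1 = 6.765
  [1.5→5.5]: (8.81+5.83)/2 × 4 = 29.28
  [5.5→6]: (5.83+5.23)/2 × 0.5 = 2.765
  [6→8]: (5.23+3.29)/2 × 2 = 8.52
  Sum = 48.51 mcg/mL·h
oral suspension tail: 3.29/0.248 = 13.266; AUC_ev,0→∞ = 48.51 + 13.266 = 61.776 mcg/mL·h
F = (AUC_ev/D_ev)/(AUC_iv/D_iv) = (61.776/37.5)/(239.2785/25) = 1.64736/9.57114 = 0.1721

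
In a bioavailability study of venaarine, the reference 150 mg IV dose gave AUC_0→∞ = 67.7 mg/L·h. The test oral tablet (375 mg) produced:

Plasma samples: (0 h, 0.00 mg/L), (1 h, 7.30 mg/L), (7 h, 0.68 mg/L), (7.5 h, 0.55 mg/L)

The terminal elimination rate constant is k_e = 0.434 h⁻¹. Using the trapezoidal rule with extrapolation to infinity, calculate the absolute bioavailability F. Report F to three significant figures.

Trapezoidal AUC_0→7.5 (oral tablet):
  [0→1]: (0.00+7.30)/2 × 1 = 3.65
  [1→7]: (7.30+0.68)/2 × 6 = 23.94
  [7→7.5]: (0.68+0.55)/2 × 0.5 = 0.3075
  Sum = 27.8975 mg/L·h
Tail: C_last/k_e = 0.55/0.434 = 1.267
AUC_0→∞ (oral tablet) = 27.8975 + 1.267 = 29.1645 mg/L·h
F = (AUC_ev/D_ev)/(AUC_iv/D_iv) = (29.1645/375)/(67.7/150) = 0.077772/0.451333 = 0.1723

F = 0.172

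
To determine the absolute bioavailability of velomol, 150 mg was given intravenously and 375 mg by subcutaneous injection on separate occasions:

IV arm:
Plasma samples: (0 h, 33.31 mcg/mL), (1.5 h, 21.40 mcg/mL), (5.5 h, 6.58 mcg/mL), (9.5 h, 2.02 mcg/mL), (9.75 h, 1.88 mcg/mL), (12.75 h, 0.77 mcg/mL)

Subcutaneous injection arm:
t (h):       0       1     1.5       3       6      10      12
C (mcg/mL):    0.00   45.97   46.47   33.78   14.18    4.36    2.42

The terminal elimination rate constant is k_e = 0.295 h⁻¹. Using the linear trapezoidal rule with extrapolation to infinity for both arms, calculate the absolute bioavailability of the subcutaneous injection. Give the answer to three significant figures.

Trapezoidal AUC_0→12.75 (IV):
  [0→1.5]: (33.31+21.40)/2 × 1.5 = 41.0325
  [1.5→5.5]: (21.40+6.58)/2 × 4 = 55.96
  [5.5→9.5]: (6.58+2.02)/2 × 4 = 17.2
  [9.5→9.75]: (2.02+1.88)/2 × 0.25 = 0.4875
  [9.75→12.75]: (1.88+0.77)/2 × 3 = 3.975
  Sum = 118.655 mcg/mL·h
IV tail: 0.77/0.295 = 2.610; AUC_iv,0→∞ = 118.655 + 2.610 = 121.265 mcg/mL·h
Trapezoidal AUC_0→12 (subcutaneous injection):
  [0→1]: (0.00+45.97)/2 × 1 = 22.985
  [1→1.5]: (45.97+46.47)/2 × 0.5 = 23.11
  [1.5→3]: (46.47+33.78)/2 × 1.5 = 60.1875
  [3→6]: (33.78+14.18)/2 × 3 = 71.94
  [6→10]: (14.18+4.36)/2 × 4 = 37.08
  [10→12]: (4.36+2.42)/2 × 2 = 6.78
  Sum = 222.0825 mcg/mL·h
subcutaneous injection tail: 2.42/0.295 = 8.203; AUC_ev,0→∞ = 222.0825 + 8.203 = 230.2855 mcg/mL·h
F = (AUC_ev/D_ev)/(AUC_iv/D_iv) = (230.2855/375)/(121.265/150) = 0.614095/0.808433 = 0.7596

F = 0.760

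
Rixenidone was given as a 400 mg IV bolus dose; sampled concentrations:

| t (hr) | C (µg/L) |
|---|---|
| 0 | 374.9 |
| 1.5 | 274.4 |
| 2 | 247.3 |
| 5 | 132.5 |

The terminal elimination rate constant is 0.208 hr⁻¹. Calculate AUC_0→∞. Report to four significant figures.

AUC = 1824 µg/L·hr

Trapezoidal AUC_0→5:
  [0→1.5]: (374.9+274.4)/2 × 1.5 = 486.975
  [1.5→2]: (274.4+247.3)/2 × 0.5 = 130.425
  [2→5]: (247.3+132.5)/2 × 3 = 569.7
  Sum = 1187.1 µg/L·hr
Extrapolated tail: C_last / k_e = 132.5 / 0.208 = 637.019
AUC_0→∞ = 1187.1 + 637.019 = 1824.119 µg/L·hr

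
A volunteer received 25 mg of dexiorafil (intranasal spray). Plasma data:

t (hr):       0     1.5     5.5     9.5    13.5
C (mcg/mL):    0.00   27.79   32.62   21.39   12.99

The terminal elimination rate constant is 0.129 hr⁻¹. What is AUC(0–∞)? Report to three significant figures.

AUC = 419 mcg/mL·hr

Trapezoidal AUC_0→13.5:
  [0→1.5]: (0.00+27.79)/2 × 1.5 = 20.8425
  [1.5→5.5]: (27.79+32.62)/2 × 4 = 120.82
  [5.5→9.5]: (32.62+21.39)/2 × 4 = 108.02
  [9.5→13.5]: (21.39+12.99)/2 × 4 = 68.76
  Sum = 318.4425 mcg/mL·hr
Extrapolated tail: C_last / k_e = 12.99 / 0.129 = 100.698
AUC_0→∞ = 318.4425 + 100.698 = 419.1405 mcg/mL·hr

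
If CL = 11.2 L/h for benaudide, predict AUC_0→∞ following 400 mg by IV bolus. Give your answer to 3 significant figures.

AUC_0→∞ = Dose_iv / CL
        = 400 / 11.2 = 35.7143 mg/L·h

AUC = 35.7 mg/L·h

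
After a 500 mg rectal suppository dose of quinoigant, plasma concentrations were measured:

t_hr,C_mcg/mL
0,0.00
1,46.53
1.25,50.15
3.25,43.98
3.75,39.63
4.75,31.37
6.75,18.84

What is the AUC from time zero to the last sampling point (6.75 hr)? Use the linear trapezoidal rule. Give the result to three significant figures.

Trapezoidal AUC_0→6.75:
  [0→1]: (0.00+46.53)/2 × 1 = 23.265
  [1→1.25]: (46.53+50.15)/2 × 0.25 = 12.085
  [1.25→3.25]: (50.15+43.98)/2 × 2 = 94.13
  [3.25→3.75]: (43.98+39.63)/2 × 0.5 = 20.9025
  [3.75→4.75]: (39.63+31.37)/2 × 1 = 35.5
  [4.75→6.75]: (31.37+18.84)/2 × 2 = 50.21
  Sum = 236.0925 mcg/mL·hr

AUC = 236 mcg/mL·hr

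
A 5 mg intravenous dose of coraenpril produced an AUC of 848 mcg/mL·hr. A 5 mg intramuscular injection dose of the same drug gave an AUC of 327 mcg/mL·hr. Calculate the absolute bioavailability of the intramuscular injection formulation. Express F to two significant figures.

F = (AUC_ev / D_ev) / (AUC_iv / D_iv)
  = (327/5) / (848/5)
  = 65.4 / 169.6 = 0.3856

F = 0.39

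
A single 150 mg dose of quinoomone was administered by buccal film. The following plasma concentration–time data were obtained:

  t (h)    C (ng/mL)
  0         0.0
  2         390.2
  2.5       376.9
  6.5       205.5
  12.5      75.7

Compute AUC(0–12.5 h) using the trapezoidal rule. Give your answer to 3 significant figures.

AUC = 2590 ng/mL·h

Trapezoidal AUC_0→12.5:
  [0→2]: (0.0+390.2)/2 × 2 = 390.2
  [2→2.5]: (390.2+376.9)/2 × 0.5 = 191.775
  [2.5→6.5]: (376.9+205.5)/2 × 4 = 1164.8
  [6.5→12.5]: (205.5+75.7)/2 × 6 = 843.6
  Sum = 2590.375 ng/mL·h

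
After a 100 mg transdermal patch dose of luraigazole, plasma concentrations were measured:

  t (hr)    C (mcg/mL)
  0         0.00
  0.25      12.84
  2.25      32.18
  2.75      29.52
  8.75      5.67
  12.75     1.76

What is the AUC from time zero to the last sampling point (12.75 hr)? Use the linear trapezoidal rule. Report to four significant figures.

AUC = 182.5 mcg/mL·hr

Trapezoidal AUC_0→12.75:
  [0→0.25]: (0.00+12.84)/2 × 0.25 = 1.605
  [0.25→2.25]: (12.84+32.18)/2 × 2 = 45.02
  [2.25→2.75]: (32.18+29.52)/2 × 0.5 = 15.425
  [2.75→8.75]: (29.52+5.67)/2 × 6 = 105.57
  [8.75→12.75]: (5.67+1.76)/2 × 4 = 14.86
  Sum = 182.48 mcg/mL·hr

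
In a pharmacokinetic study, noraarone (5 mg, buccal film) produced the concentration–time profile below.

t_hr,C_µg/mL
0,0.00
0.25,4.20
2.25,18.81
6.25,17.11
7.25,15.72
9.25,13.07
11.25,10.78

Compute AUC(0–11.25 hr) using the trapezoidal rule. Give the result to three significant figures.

AUC = 164 µg/mL·hr

Trapezoidal AUC_0→11.25:
  [0→0.25]: (0.00+4.20)/2 × 0.25 = 0.525
  [0.25→2.25]: (4.20+18.81)/2 × 2 = 23.01
  [2.25→6.25]: (18.81+17.11)/2 × 4 = 71.84
  [6.25→7.25]: (17.11+15.72)/2 × 1 = 16.415
  [7.25→9.25]: (15.72+13.07)/2 × 2 = 28.79
  [9.25→11.25]: (13.07+10.78)/2 × 2 = 23.85
  Sum = 164.43 µg/mL·hr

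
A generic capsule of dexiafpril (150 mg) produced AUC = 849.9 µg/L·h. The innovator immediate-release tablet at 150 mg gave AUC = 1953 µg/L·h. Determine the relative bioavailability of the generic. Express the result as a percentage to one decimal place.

F_rel = (AUC_test/D_test) / (AUC_ref/D_ref)
      = (849.9/150) / (1953/150)
      = 5.666 / 13.02 = 0.4352 = 43.52%

F_rel = 43.5%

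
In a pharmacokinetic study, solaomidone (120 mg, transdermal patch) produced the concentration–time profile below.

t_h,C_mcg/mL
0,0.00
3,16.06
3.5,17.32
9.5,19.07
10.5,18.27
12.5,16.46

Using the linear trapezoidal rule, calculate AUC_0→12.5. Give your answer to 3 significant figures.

AUC = 195 mcg/mL·h

Trapezoidal AUC_0→12.5:
  [0→3]: (0.00+16.06)/2 × 3 = 24.09
  [3→3.5]: (16.06+17.32)/2 × 0.5 = 8.345
  [3.5→9.5]: (17.32+19.07)/2 × 6 = 109.17
  [9.5→10.5]: (19.07+18.27)/2 × 1 = 18.67
  [10.5→12.5]: (18.27+16.46)/2 × 2 = 34.73
  Sum = 195.005 mcg/mL·h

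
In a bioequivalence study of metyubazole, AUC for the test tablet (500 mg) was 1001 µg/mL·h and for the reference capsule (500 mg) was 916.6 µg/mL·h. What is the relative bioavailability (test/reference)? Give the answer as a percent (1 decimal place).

F_rel = (AUC_test/D_test) / (AUC_ref/D_ref)
      = (1001/500) / (916.6/500)
      = 2.002 / 1.8332 = 1.0921 = 109.21%

F_rel = 109.2%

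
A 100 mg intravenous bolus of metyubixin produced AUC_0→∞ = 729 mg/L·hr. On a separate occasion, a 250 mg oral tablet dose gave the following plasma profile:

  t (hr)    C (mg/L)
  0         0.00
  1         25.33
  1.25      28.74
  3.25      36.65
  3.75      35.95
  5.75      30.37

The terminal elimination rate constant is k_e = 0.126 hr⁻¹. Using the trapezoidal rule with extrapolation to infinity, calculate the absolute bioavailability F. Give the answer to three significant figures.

Trapezoidal AUC_0→5.75 (oral tablet):
  [0→1]: (0.00+25.33)/2 × 1 = 12.665
  [1→1.25]: (25.33+28.74)/2 × 0.25 = 6.75875
  [1.25→3.25]: (28.74+36.65)/2 × 2 = 65.39
  [3.25→3.75]: (36.65+35.95)/2 × 0.5 = 18.15
  [3.75→5.75]: (35.95+30.37)/2 × 2 = 66.32
  Sum = 169.28375 mg/L·hr
Tail: C_last/k_e = 30.37/0.126 = 241.032
AUC_0→∞ (oral tablet) = 169.28375 + 241.032 = 410.31575 mg/L·hr
F = (AUC_ev/D_ev)/(AUC_iv/D_iv) = (410.31575/250)/(729/100) = 1.641263/7.29 = 0.2251

F = 0.225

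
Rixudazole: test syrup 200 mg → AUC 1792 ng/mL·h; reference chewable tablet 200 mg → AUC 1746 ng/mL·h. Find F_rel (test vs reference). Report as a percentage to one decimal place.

F_rel = 102.6%

F_rel = (AUC_test/D_test) / (AUC_ref/D_ref)
      = (1792/200) / (1746/200)
      = 8.96 / 8.73 = 1.0263 = 102.63%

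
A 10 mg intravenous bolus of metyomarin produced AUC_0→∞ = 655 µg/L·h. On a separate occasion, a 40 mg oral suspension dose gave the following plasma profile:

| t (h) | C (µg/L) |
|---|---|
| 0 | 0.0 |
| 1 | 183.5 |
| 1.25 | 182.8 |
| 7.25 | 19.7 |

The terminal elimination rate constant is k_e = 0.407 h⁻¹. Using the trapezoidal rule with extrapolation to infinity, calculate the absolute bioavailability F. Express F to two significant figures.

F = 0.30

Trapezoidal AUC_0→7.25 (oral suspension):
  [0→1]: (0.0+183.5)/2 × 1 = 91.75
  [1→1.25]: (183.5+182.8)/2 × 0.25 = 45.7875
  [1.25→7.25]: (182.8+19.7)/2 × 6 = 607.5
  Sum = 745.0375 µg/L·h
Tail: C_last/k_e = 19.7/0.407 = 48.403
AUC_0→∞ (oral suspension) = 745.0375 + 48.403 = 793.4405 µg/L·h
F = (AUC_ev/D_ev)/(AUC_iv/D_iv) = (793.4405/40)/(655/10) = 19.836/65.5 = 0.3028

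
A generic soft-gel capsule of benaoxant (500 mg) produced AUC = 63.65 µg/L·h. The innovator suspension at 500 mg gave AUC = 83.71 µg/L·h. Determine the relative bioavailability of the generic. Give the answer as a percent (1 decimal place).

F_rel = (AUC_test/D_test) / (AUC_ref/D_ref)
      = (63.65/500) / (83.71/500)
      = 0.1273 / 0.16742 = 0.7604 = 76.04%

F_rel = 76.0%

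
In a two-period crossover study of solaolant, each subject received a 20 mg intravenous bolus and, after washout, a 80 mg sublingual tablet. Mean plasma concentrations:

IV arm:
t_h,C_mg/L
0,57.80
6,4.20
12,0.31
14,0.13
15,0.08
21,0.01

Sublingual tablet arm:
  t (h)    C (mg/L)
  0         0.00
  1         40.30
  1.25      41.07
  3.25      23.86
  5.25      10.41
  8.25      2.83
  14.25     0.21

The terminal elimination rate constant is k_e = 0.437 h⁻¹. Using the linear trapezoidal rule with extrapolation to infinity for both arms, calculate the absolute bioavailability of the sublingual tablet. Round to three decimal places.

F = 0.198

Trapezoidal AUC_0→21 (IV):
  [0→6]: (57.80+4.20)/2 × 6 = 186.0
  [6→12]: (4.20+0.31)/2 × 6 = 13.53
  [12→14]: (0.31+0.13)/2 × 2 = 0.44
  [14→15]: (0.13+0.08)/2 × 1 = 0.105
  [15→21]: (0.08+0.01)/2 × 6 = 0.27
  Sum = 200.345 mg/L·h
IV tail: 0.01/0.437 = 0.023; AUC_iv,0→∞ = 200.345 + 0.023 = 200.368 mg/L·h
Trapezoidal AUC_0→14.25 (sublingual tablet):
  [0→1]: (0.00+40.30)/2 × 1 = 20.15
  [1→1.25]: (40.30+41.07)/2 × 0.25 = 10.17125
  [1.25→3.25]: (41.07+23.86)/2 × 2 = 64.93
  [3.25→5.25]: (23.86+10.41)/2 × 2 = 34.27
  [5.25→8.25]: (10.41+2.83)/2 × 3 = 19.86
  [8.25→14.25]: (2.83+0.21)/2 × 6 = 9.12
  Sum = 158.50125 mg/L·h
sublingual tablet tail: 0.21/0.437 = 0.481; AUC_ev,0→∞ = 158.50125 + 0.481 = 158.98225 mg/L·h
F = (AUC_ev/D_ev)/(AUC_iv/D_iv) = (158.98225/80)/(200.368/20) = 1.98728/10.0184 = 0.1984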